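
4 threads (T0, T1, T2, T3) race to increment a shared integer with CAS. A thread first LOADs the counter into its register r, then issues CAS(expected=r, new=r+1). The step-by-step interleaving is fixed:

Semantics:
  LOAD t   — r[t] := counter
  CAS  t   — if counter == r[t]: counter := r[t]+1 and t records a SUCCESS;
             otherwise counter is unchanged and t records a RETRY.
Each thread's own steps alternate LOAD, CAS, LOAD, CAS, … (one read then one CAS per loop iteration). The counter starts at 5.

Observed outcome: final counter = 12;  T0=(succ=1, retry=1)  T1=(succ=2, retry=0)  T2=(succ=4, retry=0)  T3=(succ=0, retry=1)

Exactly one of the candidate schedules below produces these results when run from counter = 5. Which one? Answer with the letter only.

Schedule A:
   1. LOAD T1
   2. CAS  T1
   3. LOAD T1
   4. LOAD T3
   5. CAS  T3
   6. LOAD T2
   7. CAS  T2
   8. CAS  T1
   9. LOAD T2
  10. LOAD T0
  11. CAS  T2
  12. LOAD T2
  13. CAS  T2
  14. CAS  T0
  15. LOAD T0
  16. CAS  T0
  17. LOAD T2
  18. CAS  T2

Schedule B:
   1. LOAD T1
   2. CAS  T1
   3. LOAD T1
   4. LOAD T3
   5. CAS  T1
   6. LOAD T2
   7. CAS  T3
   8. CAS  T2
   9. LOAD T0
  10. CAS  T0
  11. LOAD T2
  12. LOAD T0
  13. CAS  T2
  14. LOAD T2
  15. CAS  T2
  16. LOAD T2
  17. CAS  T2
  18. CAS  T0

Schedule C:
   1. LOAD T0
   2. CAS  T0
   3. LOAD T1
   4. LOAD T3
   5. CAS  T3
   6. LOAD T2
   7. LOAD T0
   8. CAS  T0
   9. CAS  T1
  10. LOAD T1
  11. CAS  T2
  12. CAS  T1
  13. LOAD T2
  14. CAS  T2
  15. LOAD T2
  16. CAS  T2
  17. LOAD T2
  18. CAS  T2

Tracing schedule B:
#1 T1 reads 5
#2 T1 CAS(5→6) writes; counter now 6
#3 T1 reads 6
#4 T3 reads 6
#5 T1 CAS(6→7) writes; counter now 7
#6 T2 reads 7
#7 T3 CAS(6→7) fails; counter now 7
#8 T2 CAS(7→8) writes; counter now 8
#9 T0 reads 8
#10 T0 CAS(8→9) writes; counter now 9
#11 T2 reads 9
#12 T0 reads 9
#13 T2 CAS(9→10) writes; counter now 10
#14 T2 reads 10
#15 T2 CAS(10→11) writes; counter now 11
#16 T2 reads 11
#17 T2 CAS(11→12) writes; counter now 12
#18 T0 CAS(9→10) fails; counter now 12

B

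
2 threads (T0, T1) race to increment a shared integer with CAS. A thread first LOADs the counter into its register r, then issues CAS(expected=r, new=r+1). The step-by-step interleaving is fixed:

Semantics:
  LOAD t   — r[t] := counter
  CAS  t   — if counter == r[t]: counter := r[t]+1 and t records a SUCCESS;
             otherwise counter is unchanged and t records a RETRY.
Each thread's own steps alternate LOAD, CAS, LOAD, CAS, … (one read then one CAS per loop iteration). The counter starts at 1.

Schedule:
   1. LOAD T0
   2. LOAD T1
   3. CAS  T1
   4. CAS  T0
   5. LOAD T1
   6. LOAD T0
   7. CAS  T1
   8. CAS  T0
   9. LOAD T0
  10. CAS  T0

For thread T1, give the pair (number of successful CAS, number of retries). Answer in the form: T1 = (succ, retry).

T1 = (2, 0)

T0 LOAD — after: cnt=1, r=1 — load
T1 LOAD — after: cnt=1, r=1 — load
T1 CAS — after: cnt=2, r=1 — ok
T0 CAS — after: cnt=2, r=1 — retry
T1 LOAD — after: cnt=2, r=2 — load
T0 LOAD — after: cnt=2, r=2 — load
T1 CAS — after: cnt=3, r=2 — ok
T0 CAS — after: cnt=3, r=2 — retry
T0 LOAD — after: cnt=3, r=3 — load
T0 CAS — after: cnt=4, r=3 — ok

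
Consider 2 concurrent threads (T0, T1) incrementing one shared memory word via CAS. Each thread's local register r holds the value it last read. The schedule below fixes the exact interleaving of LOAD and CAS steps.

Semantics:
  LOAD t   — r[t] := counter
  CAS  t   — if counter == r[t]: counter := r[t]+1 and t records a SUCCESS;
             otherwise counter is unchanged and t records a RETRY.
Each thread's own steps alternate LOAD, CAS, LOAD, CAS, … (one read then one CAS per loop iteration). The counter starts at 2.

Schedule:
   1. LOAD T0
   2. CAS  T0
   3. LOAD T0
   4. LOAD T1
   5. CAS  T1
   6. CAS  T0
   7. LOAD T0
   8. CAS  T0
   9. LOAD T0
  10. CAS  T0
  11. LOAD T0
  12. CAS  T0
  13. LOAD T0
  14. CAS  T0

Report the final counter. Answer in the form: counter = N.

counter = 8

step 1: T0 LOAD ⇒ load; ctr=2 reg=2
step 2: T0 CAS ⇒ ok; ctr=3 reg=2
step 3: T0 LOAD ⇒ load; ctr=3 reg=3
step 4: T1 LOAD ⇒ load; ctr=3 reg=3
step 5: T1 CAS ⇒ ok; ctr=4 reg=3
step 6: T0 CAS ⇒ retry; ctr=4 reg=3
step 7: T0 LOAD ⇒ load; ctr=4 reg=4
step 8: T0 CAS ⇒ ok; ctr=5 reg=4
step 9: T0 LOAD ⇒ load; ctr=5 reg=5
step 10: T0 CAS ⇒ ok; ctr=6 reg=5
step 11: T0 LOAD ⇒ load; ctr=6 reg=6
step 12: T0 CAS ⇒ ok; ctr=7 reg=6
step 13: T0 LOAD ⇒ load; ctr=7 reg=7
step 14: T0 CAS ⇒ ok; ctr=8 reg=7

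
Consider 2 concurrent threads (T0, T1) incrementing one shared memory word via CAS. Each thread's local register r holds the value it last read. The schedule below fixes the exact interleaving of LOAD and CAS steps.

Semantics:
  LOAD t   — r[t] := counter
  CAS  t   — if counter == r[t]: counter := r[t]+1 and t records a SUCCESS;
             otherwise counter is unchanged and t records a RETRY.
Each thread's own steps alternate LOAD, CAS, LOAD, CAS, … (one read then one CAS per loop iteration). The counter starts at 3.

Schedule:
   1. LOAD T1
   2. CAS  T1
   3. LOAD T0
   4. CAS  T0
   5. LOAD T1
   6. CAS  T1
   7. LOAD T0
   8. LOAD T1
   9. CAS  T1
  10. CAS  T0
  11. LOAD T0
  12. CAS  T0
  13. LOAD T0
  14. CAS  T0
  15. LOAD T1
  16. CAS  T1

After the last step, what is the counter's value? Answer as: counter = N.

step 1: T1 LOAD ⇒ load; ctr=3 reg=3
step 2: T1 CAS ⇒ ok; ctr=4 reg=3
step 3: T0 LOAD ⇒ load; ctr=4 reg=4
step 4: T0 CAS ⇒ ok; ctr=5 reg=4
step 5: T1 LOAD ⇒ load; ctr=5 reg=5
step 6: T1 CAS ⇒ ok; ctr=6 reg=5
step 7: T0 LOAD ⇒ load; ctr=6 reg=6
step 8: T1 LOAD ⇒ load; ctr=6 reg=6
step 9: T1 CAS ⇒ ok; ctr=7 reg=6
step 10: T0 CAS ⇒ retry; ctr=7 reg=6
step 11: T0 LOAD ⇒ load; ctr=7 reg=7
step 12: T0 CAS ⇒ ok; ctr=8 reg=7
step 13: T0 LOAD ⇒ load; ctr=8 reg=8
step 14: T0 CAS ⇒ ok; ctr=9 reg=8
step 15: T1 LOAD ⇒ load; ctr=9 reg=9
step 16: T1 CAS ⇒ ok; ctr=10 reg=9

counter = 10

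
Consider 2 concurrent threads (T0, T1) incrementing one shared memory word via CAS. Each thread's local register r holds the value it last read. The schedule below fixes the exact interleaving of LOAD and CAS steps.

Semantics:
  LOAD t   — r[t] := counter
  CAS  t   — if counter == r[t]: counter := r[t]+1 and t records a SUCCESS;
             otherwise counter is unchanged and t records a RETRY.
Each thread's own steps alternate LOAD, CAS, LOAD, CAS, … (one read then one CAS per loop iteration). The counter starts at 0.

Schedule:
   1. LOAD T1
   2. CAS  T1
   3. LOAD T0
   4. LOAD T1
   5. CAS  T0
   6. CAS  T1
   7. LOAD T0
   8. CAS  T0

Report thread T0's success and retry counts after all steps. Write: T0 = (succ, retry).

T0 = (2, 0)

1. LOAD T1 → mem=0 r[T1]=0 [LOAD]
2. CAS T1 → mem=1 r[T1]=0 [OK]
3. LOAD T0 → mem=1 r[T0]=1 [LOAD]
4. LOAD T1 → mem=1 r[T1]=1 [LOAD]
5. CAS T0 → mem=2 r[T0]=1 [OK]
6. CAS T1 → mem=2 r[T1]=1 [RETRY]
7. LOAD T0 → mem=2 r[T0]=2 [LOAD]
8. CAS T0 → mem=3 r[T0]=2 [OK]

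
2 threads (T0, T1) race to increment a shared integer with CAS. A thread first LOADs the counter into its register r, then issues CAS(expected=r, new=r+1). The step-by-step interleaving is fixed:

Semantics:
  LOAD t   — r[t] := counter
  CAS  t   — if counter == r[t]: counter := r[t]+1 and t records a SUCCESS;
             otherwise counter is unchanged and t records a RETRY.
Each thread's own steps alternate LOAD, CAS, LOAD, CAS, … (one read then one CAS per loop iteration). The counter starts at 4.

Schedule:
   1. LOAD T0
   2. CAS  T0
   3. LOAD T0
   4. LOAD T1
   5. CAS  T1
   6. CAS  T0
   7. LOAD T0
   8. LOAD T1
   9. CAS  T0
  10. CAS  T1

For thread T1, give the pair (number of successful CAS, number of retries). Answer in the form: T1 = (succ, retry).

T1 = (1, 1)

[1] T0.load  rd  (counter 4, T0.r 4)
[2] T0.cas  hit  (counter 5, T0.r 4)
[3] T0.load  rd  (counter 5, T0.r 5)
[4] T1.load  rd  (counter 5, T1.r 5)
[5] T1.cas  hit  (counter 6, T1.r 5)
[6] T0.cas  miss  (counter 6, T0.r 5)
[7] T0.load  rd  (counter 6, T0.r 6)
[8] T1.load  rd  (counter 6, T1.r 6)
[9] T0.cas  hit  (counter 7, T0.r 6)
[10] T1.cas  miss  (counter 7, T1.r 6)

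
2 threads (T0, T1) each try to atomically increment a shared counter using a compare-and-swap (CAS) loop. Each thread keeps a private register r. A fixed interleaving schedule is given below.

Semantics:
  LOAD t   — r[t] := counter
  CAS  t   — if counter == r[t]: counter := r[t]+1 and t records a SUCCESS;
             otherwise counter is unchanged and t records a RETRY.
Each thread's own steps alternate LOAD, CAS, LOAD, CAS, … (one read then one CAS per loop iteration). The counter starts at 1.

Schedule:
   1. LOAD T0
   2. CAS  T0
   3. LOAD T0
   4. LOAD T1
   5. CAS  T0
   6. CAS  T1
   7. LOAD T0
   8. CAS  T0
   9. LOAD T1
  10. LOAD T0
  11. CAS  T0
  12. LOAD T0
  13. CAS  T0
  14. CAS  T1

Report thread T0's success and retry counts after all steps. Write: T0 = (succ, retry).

T0 = (5, 0)

T0 LOAD — after: cnt=1, r=1 — load
T0 CAS — after: cnt=2, r=1 — ok
T0 LOAD — after: cnt=2, r=2 — load
T1 LOAD — after: cnt=2, r=2 — load
T0 CAS — after: cnt=3, r=2 — ok
T1 CAS — after: cnt=3, r=2 — retry
T0 LOAD — after: cnt=3, r=3 — load
T0 CAS — after: cnt=4, r=3 — ok
T1 LOAD — after: cnt=4, r=4 — load
T0 LOAD — after: cnt=4, r=4 — load
T0 CAS — after: cnt=5, r=4 — ok
T0 LOAD — after: cnt=5, r=5 — load
T0 CAS — after: cnt=6, r=5 — ok
T1 CAS — after: cnt=6, r=4 — retry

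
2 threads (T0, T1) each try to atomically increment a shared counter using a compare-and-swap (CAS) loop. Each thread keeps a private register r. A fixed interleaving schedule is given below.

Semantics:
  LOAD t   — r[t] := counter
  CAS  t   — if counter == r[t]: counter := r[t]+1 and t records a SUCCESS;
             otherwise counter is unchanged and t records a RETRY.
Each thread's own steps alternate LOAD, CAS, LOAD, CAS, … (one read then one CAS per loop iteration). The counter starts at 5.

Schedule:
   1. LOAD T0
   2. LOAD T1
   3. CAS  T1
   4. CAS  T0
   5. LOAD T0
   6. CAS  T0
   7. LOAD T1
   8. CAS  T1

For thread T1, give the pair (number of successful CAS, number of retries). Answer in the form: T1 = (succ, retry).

T1 = (2, 0)

1. LOAD T0 → mem=5 r[T0]=5 [LOAD]
2. LOAD T1 → mem=5 r[T1]=5 [LOAD]
3. CAS T1 → mem=6 r[T1]=5 [OK]
4. CAS T0 → mem=6 r[T0]=5 [RETRY]
5. LOAD T0 → mem=6 r[T0]=6 [LOAD]
6. CAS T0 → mem=7 r[T0]=6 [OK]
7. LOAD T1 → mem=7 r[T1]=7 [LOAD]
8. CAS T1 → mem=8 r[T1]=7 [OK]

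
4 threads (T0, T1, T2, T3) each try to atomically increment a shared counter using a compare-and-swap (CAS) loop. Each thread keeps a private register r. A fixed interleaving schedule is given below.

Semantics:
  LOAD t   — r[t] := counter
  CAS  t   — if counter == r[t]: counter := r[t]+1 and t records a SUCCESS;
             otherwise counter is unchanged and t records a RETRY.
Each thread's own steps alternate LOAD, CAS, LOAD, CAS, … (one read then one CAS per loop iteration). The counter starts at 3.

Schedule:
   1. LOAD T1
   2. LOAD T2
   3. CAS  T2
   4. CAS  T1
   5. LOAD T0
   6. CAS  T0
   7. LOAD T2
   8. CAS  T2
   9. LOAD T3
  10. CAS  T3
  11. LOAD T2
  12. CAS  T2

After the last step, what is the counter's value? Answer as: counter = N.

[1] T1.load  rd  (counter 3, T1.r 3)
[2] T2.load  rd  (counter 3, T2.r 3)
[3] T2.cas  hit  (counter 4, T2.r 3)
[4] T1.cas  miss  (counter 4, T1.r 3)
[5] T0.load  rd  (counter 4, T0.r 4)
[6] T0.cas  hit  (counter 5, T0.r 4)
[7] T2.load  rd  (counter 5, T2.r 5)
[8] T2.cas  hit  (counter 6, T2.r 5)
[9] T3.load  rd  (counter 6, T3.r 6)
[10] T3.cas  hit  (counter 7, T3.r 6)
[11] T2.load  rd  (counter 7, T2.r 7)
[12] T2.cas  hit  (counter 8, T2.r 7)

counter = 8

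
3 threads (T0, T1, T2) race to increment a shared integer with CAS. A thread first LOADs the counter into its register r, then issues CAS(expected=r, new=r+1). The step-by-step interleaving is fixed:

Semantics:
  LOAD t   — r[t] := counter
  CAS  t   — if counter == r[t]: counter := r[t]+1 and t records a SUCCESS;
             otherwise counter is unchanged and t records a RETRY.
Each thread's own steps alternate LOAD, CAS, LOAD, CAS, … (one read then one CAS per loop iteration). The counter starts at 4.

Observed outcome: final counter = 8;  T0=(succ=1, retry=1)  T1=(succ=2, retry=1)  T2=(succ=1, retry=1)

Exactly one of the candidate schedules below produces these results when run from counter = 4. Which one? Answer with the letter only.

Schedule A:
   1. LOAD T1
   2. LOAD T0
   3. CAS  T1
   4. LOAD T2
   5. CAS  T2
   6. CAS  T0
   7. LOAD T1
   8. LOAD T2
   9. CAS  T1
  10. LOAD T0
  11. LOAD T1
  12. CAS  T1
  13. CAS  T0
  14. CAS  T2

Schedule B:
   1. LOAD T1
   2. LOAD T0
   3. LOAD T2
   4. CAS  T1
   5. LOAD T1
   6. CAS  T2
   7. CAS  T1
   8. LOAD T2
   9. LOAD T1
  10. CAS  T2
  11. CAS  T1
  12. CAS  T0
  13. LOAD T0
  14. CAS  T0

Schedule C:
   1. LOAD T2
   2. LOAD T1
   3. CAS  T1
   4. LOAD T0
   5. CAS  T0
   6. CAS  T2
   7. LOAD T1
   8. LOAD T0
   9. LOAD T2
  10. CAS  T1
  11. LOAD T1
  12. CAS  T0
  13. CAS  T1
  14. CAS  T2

Tracing schedule B:
T1 LOAD — after: cnt=4, r=4 — load
T0 LOAD — after: cnt=4, r=4 — load
T2 LOAD — after: cnt=4, r=4 — load
T1 CAS — after: cnt=5, r=4 — ok
T1 LOAD — after: cnt=5, r=5 — load
T2 CAS — after: cnt=5, r=4 — retry
T1 CAS — after: cnt=6, r=5 — ok
T2 LOAD — after: cnt=6, r=6 — load
T1 LOAD — after: cnt=6, r=6 — load
T2 CAS — after: cnt=7, r=6 — ok
T1 CAS — after: cnt=7, r=6 — retry
T0 CAS — after: cnt=7, r=4 — retry
T0 LOAD — after: cnt=7, r=7 — load
T0 CAS — after: cnt=8, r=7 — ok

B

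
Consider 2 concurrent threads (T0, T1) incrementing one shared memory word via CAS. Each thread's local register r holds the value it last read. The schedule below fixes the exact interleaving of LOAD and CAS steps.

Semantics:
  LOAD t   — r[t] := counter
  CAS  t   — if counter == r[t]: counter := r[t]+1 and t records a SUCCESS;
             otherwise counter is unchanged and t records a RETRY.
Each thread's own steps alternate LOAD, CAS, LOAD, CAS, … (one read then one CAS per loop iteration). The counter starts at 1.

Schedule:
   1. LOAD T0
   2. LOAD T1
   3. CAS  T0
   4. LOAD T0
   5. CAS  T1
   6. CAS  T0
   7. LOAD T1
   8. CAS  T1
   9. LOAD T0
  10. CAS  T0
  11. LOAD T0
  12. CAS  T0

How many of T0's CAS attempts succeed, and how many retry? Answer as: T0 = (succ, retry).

[1] T0.load  rd  (counter 1, T0.r 1)
[2] T1.load  rd  (counter 1, T1.r 1)
[3] T0.cas  hit  (counter 2, T0.r 1)
[4] T0.load  rd  (counter 2, T0.r 2)
[5] T1.cas  miss  (counter 2, T1.r 1)
[6] T0.cas  hit  (counter 3, T0.r 2)
[7] T1.load  rd  (counter 3, T1.r 3)
[8] T1.cas  hit  (counter 4, T1.r 3)
[9] T0.load  rd  (counter 4, T0.r 4)
[10] T0.cas  hit  (counter 5, T0.r 4)
[11] T0.load  rd  (counter 5, T0.r 5)
[12] T0.cas  hit  (counter 6, T0.r 5)

T0 = (4, 0)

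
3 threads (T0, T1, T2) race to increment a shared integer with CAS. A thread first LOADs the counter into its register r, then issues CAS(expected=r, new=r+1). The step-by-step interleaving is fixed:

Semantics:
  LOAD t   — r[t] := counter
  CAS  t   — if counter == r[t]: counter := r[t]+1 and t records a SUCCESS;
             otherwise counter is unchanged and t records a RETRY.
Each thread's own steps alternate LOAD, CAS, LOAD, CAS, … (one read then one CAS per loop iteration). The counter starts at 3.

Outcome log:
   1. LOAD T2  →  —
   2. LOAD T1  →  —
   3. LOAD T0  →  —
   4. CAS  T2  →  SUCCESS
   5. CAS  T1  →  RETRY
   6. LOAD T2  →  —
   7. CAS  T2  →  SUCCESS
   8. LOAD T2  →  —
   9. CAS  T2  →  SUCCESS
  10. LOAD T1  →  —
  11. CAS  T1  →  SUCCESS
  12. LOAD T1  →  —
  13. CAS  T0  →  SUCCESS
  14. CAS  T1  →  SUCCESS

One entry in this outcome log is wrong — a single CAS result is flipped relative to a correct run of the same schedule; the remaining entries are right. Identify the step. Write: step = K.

step = 13

Correct run:
T2 LOAD — after: cnt=3, r=3 — load
T1 LOAD — after: cnt=3, r=3 — load
T0 LOAD — after: cnt=3, r=3 — load
T2 CAS — after: cnt=4, r=3 — ok
T1 CAS — after: cnt=4, r=3 — retry
T2 LOAD — after: cnt=4, r=4 — load
T2 CAS — after: cnt=5, r=4 — ok
T2 LOAD — after: cnt=5, r=5 — load
T2 CAS — after: cnt=6, r=5 — ok
T1 LOAD — after: cnt=6, r=6 — load
T1 CAS — after: cnt=7, r=6 — ok
T1 LOAD — after: cnt=7, r=7 — load
T0 CAS — after: cnt=7, r=3 — retry
T1 CAS — after: cnt=8, r=7 — ok
Flip is step 13.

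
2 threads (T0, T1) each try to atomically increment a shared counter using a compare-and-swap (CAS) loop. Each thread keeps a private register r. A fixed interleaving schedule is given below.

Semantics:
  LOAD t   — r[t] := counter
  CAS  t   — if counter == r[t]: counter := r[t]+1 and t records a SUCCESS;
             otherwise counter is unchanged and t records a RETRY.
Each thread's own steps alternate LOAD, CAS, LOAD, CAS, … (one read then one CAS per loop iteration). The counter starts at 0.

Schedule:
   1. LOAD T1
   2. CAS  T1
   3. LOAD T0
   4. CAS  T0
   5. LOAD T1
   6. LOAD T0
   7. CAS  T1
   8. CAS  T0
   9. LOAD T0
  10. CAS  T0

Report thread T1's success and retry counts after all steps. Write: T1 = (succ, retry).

[1] T1.load  rd  (counter 0, T1.r 0)
[2] T1.cas  hit  (counter 1, T1.r 0)
[3] T0.load  rd  (counter 1, T0.r 1)
[4] T0.cas  hit  (counter 2, T0.r 1)
[5] T1.load  rd  (counter 2, T1.r 2)
[6] T0.load  rd  (counter 2, T0.r 2)
[7] T1.cas  hit  (counter 3, T1.r 2)
[8] T0.cas  miss  (counter 3, T0.r 2)
[9] T0.load  rd  (counter 3, T0.r 3)
[10] T0.cas  hit  (counter 4, T0.r 3)

T1 = (2, 0)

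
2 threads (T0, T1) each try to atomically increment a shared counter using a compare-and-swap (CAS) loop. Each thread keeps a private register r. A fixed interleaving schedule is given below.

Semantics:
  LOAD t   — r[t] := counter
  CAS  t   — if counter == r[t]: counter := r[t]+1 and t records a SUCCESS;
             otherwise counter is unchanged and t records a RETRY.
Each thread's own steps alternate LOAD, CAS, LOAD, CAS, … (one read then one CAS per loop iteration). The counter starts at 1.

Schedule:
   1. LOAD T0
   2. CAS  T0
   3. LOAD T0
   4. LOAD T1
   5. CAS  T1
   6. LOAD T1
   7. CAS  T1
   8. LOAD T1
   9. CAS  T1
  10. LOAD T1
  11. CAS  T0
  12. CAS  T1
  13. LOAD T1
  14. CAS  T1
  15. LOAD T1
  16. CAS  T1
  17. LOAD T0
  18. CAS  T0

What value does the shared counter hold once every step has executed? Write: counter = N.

step 1: T0 LOAD ⇒ load; ctr=1 reg=1
step 2: T0 CAS ⇒ ok; ctr=2 reg=1
step 3: T0 LOAD ⇒ load; ctr=2 reg=2
step 4: T1 LOAD ⇒ load; ctr=2 reg=2
step 5: T1 CAS ⇒ ok; ctr=3 reg=2
step 6: T1 LOAD ⇒ load; ctr=3 reg=3
step 7: T1 CAS ⇒ ok; ctr=4 reg=3
step 8: T1 LOAD ⇒ load; ctr=4 reg=4
step 9: T1 CAS ⇒ ok; ctr=5 reg=4
step 10: T1 LOAD ⇒ load; ctr=5 reg=5
step 11: T0 CAS ⇒ retry; ctr=5 reg=2
step 12: T1 CAS ⇒ ok; ctr=6 reg=5
step 13: T1 LOAD ⇒ load; ctr=6 reg=6
step 14: T1 CAS ⇒ ok; ctr=7 reg=6
step 15: T1 LOAD ⇒ load; ctr=7 reg=7
step 16: T1 CAS ⇒ ok; ctr=8 reg=7
step 17: T0 LOAD ⇒ load; ctr=8 reg=8
step 18: T0 CAS ⇒ ok; ctr=9 reg=8

counter = 9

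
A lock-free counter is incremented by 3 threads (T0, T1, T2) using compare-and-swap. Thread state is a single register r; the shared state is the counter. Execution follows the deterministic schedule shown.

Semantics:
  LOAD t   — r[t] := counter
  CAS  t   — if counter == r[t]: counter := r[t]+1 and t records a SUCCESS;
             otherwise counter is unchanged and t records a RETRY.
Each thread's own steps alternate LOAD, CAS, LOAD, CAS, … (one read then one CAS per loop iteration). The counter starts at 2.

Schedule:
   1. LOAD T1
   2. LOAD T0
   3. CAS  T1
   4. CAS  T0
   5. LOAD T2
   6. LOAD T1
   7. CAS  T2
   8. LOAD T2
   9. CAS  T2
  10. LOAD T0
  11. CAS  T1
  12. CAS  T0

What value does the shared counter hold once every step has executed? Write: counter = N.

[1] T1.load  rd  (counter 2, T1.r 2)
[2] T0.load  rd  (counter 2, T0.r 2)
[3] T1.cas  hit  (counter 3, T1.r 2)
[4] T0.cas  miss  (counter 3, T0.r 2)
[5] T2.load  rd  (counter 3, T2.r 3)
[6] T1.load  rd  (counter 3, T1.r 3)
[7] T2.cas  hit  (counter 4, T2.r 3)
[8] T2.load  rd  (counter 4, T2.r 4)
[9] T2.cas  hit  (counter 5, T2.r 4)
[10] T0.load  rd  (counter 5, T0.r 5)
[11] T1.cas  miss  (counter 5, T1.r 3)
[12] T0.cas  hit  (counter 6, T0.r 5)

counter = 6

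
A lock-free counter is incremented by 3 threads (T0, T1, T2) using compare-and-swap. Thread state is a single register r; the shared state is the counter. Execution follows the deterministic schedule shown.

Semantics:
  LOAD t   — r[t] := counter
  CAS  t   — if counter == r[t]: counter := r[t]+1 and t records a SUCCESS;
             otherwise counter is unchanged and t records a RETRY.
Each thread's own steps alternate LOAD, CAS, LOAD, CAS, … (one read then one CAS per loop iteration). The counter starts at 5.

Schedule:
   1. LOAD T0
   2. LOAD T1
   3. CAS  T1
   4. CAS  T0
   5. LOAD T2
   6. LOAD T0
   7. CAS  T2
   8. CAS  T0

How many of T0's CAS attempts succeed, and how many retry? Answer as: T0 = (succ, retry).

T0 = (0, 2)

step 1: T0 LOAD ⇒ load; ctr=5 reg=5
step 2: T1 LOAD ⇒ load; ctr=5 reg=5
step 3: T1 CAS ⇒ ok; ctr=6 reg=5
step 4: T0 CAS ⇒ retry; ctr=6 reg=5
step 5: T2 LOAD ⇒ load; ctr=6 reg=6
step 6: T0 LOAD ⇒ load; ctr=6 reg=6
step 7: T2 CAS ⇒ ok; ctr=7 reg=6
step 8: T0 CAS ⇒ retry; ctr=7 reg=6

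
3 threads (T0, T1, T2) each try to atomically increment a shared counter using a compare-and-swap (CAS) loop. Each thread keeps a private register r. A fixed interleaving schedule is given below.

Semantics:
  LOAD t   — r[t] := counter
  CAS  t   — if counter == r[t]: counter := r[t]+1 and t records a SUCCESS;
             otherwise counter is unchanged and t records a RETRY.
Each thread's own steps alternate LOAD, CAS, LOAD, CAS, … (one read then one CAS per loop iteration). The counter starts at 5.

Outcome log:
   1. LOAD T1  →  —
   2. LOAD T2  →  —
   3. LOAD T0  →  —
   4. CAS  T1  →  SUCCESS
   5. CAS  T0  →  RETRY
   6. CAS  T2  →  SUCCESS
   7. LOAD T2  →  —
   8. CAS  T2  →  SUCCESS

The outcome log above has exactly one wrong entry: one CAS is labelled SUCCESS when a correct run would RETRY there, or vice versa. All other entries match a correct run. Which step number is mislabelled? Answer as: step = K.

step = 6

Correct run:
[1] T1.load  rd  (counter 5, T1.r 5)
[2] T2.load  rd  (counter 5, T2.r 5)
[3] T0.load  rd  (counter 5, T0.r 5)
[4] T1.cas  hit  (counter 6, T1.r 5)
[5] T0.cas  miss  (counter 6, T0.r 5)
[6] T2.cas  miss  (counter 6, T2.r 5)
[7] T2.load  rd  (counter 6, T2.r 6)
[8] T2.cas  hit  (counter 7, T2.r 6)
Log disagrees first at step 6.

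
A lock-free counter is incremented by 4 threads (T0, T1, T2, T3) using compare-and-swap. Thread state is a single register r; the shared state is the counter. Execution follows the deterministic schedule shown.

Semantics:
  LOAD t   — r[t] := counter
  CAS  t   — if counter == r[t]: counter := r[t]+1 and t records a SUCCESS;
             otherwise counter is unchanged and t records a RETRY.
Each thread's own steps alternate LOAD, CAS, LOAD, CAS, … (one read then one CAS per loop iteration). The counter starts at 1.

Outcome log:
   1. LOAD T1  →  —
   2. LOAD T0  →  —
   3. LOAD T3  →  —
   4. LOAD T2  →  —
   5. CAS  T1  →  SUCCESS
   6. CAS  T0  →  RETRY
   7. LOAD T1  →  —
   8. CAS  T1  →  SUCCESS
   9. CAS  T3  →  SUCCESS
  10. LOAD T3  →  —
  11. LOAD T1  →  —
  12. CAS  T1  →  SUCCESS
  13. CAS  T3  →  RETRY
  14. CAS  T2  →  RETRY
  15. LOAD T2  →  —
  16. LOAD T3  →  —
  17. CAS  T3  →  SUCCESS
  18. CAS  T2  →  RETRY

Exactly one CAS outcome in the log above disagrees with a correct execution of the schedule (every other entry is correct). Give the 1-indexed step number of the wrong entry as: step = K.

Correct run:
[1] T1.load  rd  (counter 1, T1.r 1)
[2] T0.load  rd  (counter 1, T0.r 1)
[3] T3.load  rd  (counter 1, T3.r 1)
[4] T2.load  rd  (counter 1, T2.r 1)
[5] T1.cas  hit  (counter 2, T1.r 1)
[6] T0.cas  miss  (counter 2, T0.r 1)
[7] T1.load  rd  (counter 2, T1.r 2)
[8] T1.cas  hit  (counter 3, T1.r 2)
[9] T3.cas  miss  (counter 3, T3.r 1)
[10] T3.load  rd  (counter 3, T3.r 3)
[11] T1.load  rd  (counter 3, T1.r 3)
[12] T1.cas  hit  (counter 4, T1.r 3)
[13] T3.cas  miss  (counter 4, T3.r 3)
[14] T2.cas  miss  (counter 4, T2.r 1)
[15] T2.load  rd  (counter 4, T2.r 4)
[16] T3.load  rd  (counter 4, T3.r 4)
[17] T3.cas  hit  (counter 5, T3.r 4)
[18] T2.cas  miss  (counter 5, T2.r 4)
Mismatch at 9.

step = 9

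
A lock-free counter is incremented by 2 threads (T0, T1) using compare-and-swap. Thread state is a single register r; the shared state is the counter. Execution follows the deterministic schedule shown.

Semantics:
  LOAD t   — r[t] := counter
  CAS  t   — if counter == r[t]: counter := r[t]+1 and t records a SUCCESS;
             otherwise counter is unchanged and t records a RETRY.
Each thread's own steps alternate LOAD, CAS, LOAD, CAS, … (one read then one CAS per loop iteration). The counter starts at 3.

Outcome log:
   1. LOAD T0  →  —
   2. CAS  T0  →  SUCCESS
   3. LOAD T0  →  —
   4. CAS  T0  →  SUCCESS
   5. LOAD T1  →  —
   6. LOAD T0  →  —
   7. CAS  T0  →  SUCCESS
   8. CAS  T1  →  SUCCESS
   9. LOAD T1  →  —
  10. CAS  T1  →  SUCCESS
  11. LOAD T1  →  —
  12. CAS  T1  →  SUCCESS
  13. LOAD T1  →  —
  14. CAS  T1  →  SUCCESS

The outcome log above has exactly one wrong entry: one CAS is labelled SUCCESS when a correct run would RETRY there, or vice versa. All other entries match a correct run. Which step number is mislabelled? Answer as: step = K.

Reference trace:
#1 T0 reads 3
#2 T0 CAS(3→4) writes; counter now 4
#3 T0 reads 4
#4 T0 CAS(4→5) writes; counter now 5
#5 T1 reads 5
#6 T0 reads 5
#7 T0 CAS(5→6) writes; counter now 6
#8 T1 CAS(5→6) fails; counter now 6
#9 T1 reads 6
#10 T1 CAS(6→7) writes; counter now 7
#11 T1 reads 7
#12 T1 CAS(7→8) writes; counter now 8
#13 T1 reads 8
#14 T1 CAS(8→9) writes; counter now 9
Flip is step 8.

step = 8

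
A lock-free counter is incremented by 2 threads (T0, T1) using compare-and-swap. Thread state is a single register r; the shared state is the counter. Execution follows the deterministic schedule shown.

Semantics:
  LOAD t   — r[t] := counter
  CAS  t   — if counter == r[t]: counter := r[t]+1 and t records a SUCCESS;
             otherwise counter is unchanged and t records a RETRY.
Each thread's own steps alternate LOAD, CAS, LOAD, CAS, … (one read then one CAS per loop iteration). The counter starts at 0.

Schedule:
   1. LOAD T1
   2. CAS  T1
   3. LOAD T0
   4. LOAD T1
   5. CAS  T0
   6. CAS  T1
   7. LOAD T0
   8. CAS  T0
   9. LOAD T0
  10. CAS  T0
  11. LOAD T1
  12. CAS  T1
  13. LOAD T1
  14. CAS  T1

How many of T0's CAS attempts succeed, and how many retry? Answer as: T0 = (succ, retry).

T0 = (3, 0)

#1 T1 reads 0
#2 T1 CAS(0→1) writes; counter now 1
#3 T0 reads 1
#4 T1 reads 1
#5 T0 CAS(1→2) writes; counter now 2
#6 T1 CAS(1→2) fails; counter now 2
#7 T0 reads 2
#8 T0 CAS(2→3) writes; counter now 3
#9 T0 reads 3
#10 T0 CAS(3→4) writes; counter now 4
#11 T1 reads 4
#12 T1 CAS(4→5) writes; counter now 5
#13 T1 reads 5
#14 T1 CAS(5→6) writes; counter now 6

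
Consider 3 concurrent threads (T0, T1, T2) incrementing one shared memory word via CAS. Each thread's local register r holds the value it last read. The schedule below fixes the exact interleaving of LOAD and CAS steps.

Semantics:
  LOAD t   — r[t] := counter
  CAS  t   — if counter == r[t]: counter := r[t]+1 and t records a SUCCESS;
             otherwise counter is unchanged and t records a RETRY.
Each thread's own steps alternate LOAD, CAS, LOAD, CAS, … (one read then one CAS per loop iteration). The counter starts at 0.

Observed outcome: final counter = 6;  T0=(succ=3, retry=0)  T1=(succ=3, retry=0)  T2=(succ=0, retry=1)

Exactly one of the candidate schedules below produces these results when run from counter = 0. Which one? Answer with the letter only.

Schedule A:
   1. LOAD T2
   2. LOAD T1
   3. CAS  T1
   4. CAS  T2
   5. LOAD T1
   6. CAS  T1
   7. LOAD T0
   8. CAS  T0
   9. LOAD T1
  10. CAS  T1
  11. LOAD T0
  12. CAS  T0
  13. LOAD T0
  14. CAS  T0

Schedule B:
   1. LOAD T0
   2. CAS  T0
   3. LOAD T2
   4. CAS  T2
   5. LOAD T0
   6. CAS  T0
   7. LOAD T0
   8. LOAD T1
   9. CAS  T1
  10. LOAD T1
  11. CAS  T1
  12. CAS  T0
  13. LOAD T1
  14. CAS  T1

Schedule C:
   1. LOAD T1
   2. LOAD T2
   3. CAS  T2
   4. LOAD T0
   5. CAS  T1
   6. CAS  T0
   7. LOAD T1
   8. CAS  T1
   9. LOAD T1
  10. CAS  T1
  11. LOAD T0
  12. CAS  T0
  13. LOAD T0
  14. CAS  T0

Tracing schedule A:
step 1: T2 LOAD ⇒ load; ctr=0 reg=0
step 2: T1 LOAD ⇒ load; ctr=0 reg=0
step 3: T1 CAS ⇒ ok; ctr=1 reg=0
step 4: T2 CAS ⇒ retry; ctr=1 reg=0
step 5: T1 LOAD ⇒ load; ctr=1 reg=1
step 6: T1 CAS ⇒ ok; ctr=2 reg=1
step 7: T0 LOAD ⇒ load; ctr=2 reg=2
step 8: T0 CAS ⇒ ok; ctr=3 reg=2
step 9: T1 LOAD ⇒ load; ctr=3 reg=3
step 10: T1 CAS ⇒ ok; ctr=4 reg=3
step 11: T0 LOAD ⇒ load; ctr=4 reg=4
step 12: T0 CAS ⇒ ok; ctr=5 reg=4
step 13: T0 LOAD ⇒ load; ctr=5 reg=5
step 14: T0 CAS ⇒ ok; ctr=6 reg=5

A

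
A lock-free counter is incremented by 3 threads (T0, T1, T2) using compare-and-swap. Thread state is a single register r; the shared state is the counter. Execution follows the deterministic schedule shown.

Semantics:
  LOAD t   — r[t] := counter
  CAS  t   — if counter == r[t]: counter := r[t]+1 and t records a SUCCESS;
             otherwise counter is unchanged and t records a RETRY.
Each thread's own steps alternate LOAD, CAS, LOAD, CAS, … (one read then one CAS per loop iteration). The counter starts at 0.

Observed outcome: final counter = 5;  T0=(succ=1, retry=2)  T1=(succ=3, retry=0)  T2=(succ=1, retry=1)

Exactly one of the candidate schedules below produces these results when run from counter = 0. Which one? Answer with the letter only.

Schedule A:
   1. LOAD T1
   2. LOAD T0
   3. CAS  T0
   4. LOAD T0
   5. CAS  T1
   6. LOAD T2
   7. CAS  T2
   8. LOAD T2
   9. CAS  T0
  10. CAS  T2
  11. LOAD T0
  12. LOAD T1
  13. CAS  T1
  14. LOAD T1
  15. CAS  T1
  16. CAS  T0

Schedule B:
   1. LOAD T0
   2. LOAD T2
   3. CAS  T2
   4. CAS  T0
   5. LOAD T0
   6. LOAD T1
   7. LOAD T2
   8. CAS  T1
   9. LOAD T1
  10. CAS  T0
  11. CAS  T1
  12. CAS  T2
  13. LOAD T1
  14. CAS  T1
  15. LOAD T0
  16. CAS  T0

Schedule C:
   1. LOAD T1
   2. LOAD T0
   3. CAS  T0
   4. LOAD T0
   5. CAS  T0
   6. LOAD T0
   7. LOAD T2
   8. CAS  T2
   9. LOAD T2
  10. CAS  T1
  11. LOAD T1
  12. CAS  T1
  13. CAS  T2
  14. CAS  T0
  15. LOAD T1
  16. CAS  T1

Tracing schedule B:
T0 LOAD — after: cnt=0, r=0 — load
T2 LOAD — after: cnt=0, r=0 — load
T2 CAS — after: cnt=1, r=0 — ok
T0 CAS — after: cnt=1, r=0 — retry
T0 LOAD — after: cnt=1, r=1 — load
T1 LOAD — after: cnt=1, r=1 — load
T2 LOAD — after: cnt=1, r=1 — load
T1 CAS — after: cnt=2, r=1 — ok
T1 LOAD — after: cnt=2, r=2 — load
T0 CAS — after: cnt=2, r=1 — retry
T1 CAS — after: cnt=3, r=2 — ok
T2 CAS — after: cnt=3, r=1 — retry
T1 LOAD — after: cnt=3, r=3 — load
T1 CAS — after: cnt=4, r=3 — ok
T0 LOAD — after: cnt=4, r=4 — load
T0 CAS — after: cnt=5, r=4 — ok

B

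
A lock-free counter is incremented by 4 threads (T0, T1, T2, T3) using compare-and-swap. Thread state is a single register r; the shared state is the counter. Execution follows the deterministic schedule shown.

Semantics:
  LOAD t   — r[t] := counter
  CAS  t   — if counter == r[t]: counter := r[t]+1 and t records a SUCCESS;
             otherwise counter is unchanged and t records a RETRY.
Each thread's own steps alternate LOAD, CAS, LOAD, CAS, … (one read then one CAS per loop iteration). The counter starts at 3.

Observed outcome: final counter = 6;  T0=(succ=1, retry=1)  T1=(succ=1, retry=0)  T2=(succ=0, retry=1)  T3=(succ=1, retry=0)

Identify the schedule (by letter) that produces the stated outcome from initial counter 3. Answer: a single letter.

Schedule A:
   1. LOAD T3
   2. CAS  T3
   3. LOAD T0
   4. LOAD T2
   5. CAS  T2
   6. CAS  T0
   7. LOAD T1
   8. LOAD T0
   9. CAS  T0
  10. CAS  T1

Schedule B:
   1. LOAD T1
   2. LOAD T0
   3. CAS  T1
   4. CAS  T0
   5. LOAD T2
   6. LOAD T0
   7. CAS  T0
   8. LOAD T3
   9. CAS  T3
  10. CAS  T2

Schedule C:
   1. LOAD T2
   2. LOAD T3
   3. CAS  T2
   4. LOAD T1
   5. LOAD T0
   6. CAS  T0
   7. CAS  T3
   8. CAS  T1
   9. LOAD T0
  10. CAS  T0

Tracing schedule B:
T1 LOAD — after: cnt=3, r=3 — load
T0 LOAD — after: cnt=3, r=3 — load
T1 CAS — after: cnt=4, r=3 — ok
T0 CAS — after: cnt=4, r=3 — retry
T2 LOAD — after: cnt=4, r=4 — load
T0 LOAD — after: cnt=4, r=4 — load
T0 CAS — after: cnt=5, r=4 — ok
T3 LOAD — after: cnt=5, r=5 — load
T3 CAS — after: cnt=6, r=5 — ok
T2 CAS — after: cnt=6, r=4 — retry

B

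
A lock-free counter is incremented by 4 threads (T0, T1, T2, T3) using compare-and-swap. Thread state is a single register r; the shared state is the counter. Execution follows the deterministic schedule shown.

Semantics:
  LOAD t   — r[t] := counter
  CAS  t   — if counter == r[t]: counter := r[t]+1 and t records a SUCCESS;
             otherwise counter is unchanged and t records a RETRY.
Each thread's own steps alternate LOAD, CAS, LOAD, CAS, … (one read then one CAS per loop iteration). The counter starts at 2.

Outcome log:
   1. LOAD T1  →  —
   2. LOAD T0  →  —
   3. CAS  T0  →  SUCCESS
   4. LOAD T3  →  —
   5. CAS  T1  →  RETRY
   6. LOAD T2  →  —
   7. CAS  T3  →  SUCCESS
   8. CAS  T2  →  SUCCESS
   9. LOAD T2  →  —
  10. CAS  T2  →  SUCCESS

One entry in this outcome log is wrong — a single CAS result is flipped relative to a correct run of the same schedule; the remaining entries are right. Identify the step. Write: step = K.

Correct run:
#1 T1 reads 2
#2 T0 reads 2
#3 T0 CAS(2→3) writes; counter now 3
#4 T3 reads 3
#5 T1 CAS(2→3) fails; counter now 3
#6 T2 reads 3
#7 T3 CAS(3→4) writes; counter now 4
#8 T2 CAS(3→4) fails; counter now 4
#9 T2 reads 4
#10 T2 CAS(4→5) writes; counter now 5
Log disagrees first at step 8.

step = 8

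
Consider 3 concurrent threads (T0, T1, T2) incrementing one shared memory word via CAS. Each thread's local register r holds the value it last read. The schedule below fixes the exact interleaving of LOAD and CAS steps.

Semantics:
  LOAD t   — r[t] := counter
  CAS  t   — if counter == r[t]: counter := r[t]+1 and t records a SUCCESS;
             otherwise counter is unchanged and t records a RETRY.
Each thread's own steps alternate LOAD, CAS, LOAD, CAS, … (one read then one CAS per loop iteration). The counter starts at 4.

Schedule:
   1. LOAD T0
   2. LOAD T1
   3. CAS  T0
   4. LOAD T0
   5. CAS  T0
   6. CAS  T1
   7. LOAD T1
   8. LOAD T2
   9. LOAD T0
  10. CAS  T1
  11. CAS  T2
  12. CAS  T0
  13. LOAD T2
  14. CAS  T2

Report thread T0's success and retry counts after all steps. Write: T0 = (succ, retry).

T0 = (2, 1)

#1 T0 reads 4
#2 T1 reads 4
#3 T0 CAS(4→5) writes; counter now 5
#4 T0 reads 5
#5 T0 CAS(5→6) writes; counter now 6
#6 T1 CAS(4→5) fails; counter now 6
#7 T1 reads 6
#8 T2 reads 6
#9 T0 reads 6
#10 T1 CAS(6→7) writes; counter now 7
#11 T2 CAS(6→7) fails; counter now 7
#12 T0 CAS(6→7) fails; counter now 7
#13 T2 reads 7
#14 T2 CAS(7→8) writes; counter now 8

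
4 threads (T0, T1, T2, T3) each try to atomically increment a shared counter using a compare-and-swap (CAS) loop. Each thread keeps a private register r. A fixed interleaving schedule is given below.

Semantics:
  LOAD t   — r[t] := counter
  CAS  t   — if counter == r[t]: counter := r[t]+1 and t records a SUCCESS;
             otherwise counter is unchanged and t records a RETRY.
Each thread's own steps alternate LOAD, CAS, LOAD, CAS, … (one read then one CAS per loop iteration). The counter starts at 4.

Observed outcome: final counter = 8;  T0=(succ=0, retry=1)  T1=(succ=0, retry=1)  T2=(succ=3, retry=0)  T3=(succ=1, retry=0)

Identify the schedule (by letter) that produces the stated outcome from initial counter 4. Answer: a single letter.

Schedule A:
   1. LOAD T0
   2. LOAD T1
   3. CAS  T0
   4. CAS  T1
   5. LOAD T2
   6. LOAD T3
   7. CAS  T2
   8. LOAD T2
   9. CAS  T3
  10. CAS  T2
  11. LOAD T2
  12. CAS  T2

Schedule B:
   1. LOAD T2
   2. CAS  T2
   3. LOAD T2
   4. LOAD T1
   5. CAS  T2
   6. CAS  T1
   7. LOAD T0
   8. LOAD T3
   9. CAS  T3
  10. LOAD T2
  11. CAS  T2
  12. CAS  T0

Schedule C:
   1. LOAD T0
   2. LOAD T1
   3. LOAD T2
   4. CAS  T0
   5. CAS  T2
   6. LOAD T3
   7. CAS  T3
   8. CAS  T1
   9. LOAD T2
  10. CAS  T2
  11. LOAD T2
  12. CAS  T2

B

Tracing schedule B:
step 1: T2 LOAD ⇒ load; ctr=4 reg=4
step 2: T2 CAS ⇒ ok; ctr=5 reg=4
step 3: T2 LOAD ⇒ load; ctr=5 reg=5
step 4: T1 LOAD ⇒ load; ctr=5 reg=5
step 5: T2 CAS ⇒ ok; ctr=6 reg=5
step 6: T1 CAS ⇒ retry; ctr=6 reg=5
step 7: T0 LOAD ⇒ load; ctr=6 reg=6
step 8: T3 LOAD ⇒ load; ctr=6 reg=6
step 9: T3 CAS ⇒ ok; ctr=7 reg=6
step 10: T2 LOAD ⇒ load; ctr=7 reg=7
step 11: T2 CAS ⇒ ok; ctr=8 reg=7
step 12: T0 CAS ⇒ retry; ctr=8 reg=6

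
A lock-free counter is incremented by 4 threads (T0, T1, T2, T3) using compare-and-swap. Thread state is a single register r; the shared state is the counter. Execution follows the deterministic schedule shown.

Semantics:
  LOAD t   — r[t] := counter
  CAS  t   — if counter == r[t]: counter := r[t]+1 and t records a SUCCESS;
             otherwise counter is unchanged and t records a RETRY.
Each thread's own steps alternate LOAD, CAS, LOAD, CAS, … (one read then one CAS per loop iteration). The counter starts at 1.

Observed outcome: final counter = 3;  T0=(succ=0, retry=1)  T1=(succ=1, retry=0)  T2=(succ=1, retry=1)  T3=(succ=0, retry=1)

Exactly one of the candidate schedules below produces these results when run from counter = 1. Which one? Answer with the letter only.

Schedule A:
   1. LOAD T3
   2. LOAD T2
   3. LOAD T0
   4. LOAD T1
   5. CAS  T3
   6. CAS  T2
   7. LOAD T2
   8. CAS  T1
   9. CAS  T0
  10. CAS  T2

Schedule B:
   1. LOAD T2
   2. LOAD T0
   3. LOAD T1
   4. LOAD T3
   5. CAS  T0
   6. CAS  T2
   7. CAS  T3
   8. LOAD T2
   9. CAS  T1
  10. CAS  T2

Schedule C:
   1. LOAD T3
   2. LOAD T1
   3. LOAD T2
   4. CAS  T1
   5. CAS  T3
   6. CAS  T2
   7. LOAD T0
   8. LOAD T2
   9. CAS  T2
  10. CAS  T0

Tracing schedule C:
step 1: T3 LOAD ⇒ load; ctr=1 reg=1
step 2: T1 LOAD ⇒ load; ctr=1 reg=1
step 3: T2 LOAD ⇒ load; ctr=1 reg=1
step 4: T1 CAS ⇒ ok; ctr=2 reg=1
step 5: T3 CAS ⇒ retry; ctr=2 reg=1
step 6: T2 CAS ⇒ retry; ctr=2 reg=1
step 7: T0 LOAD ⇒ load; ctr=2 reg=2
step 8: T2 LOAD ⇒ load; ctr=2 reg=2
step 9: T2 CAS ⇒ ok; ctr=3 reg=2
step 10: T0 CAS ⇒ retry; ctr=3 reg=2

C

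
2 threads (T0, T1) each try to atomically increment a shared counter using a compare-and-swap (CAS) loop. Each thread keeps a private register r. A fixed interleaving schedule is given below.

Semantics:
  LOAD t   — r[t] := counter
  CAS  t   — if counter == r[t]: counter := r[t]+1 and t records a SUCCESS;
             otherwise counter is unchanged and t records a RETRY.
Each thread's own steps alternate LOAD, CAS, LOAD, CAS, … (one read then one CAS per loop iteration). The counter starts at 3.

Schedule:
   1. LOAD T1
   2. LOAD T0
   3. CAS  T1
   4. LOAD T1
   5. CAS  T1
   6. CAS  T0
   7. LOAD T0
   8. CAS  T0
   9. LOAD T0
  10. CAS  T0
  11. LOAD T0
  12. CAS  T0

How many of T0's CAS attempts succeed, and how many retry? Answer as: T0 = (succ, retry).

T0 = (3, 1)

[1] T1.load  rd  (counter 3, T1.r 3)
[2] T0.load  rd  (counter 3, T0.r 3)
[3] T1.cas  hit  (counter 4, T1.r 3)
[4] T1.load  rd  (counter 4, T1.r 4)
[5] T1.cas  hit  (counter 5, T1.r 4)
[6] T0.cas  miss  (counter 5, T0.r 3)
[7] T0.load  rd  (counter 5, T0.r 5)
[8] T0.cas  hit  (counter 6, T0.r 5)
[9] T0.load  rd  (counter 6, T0.r 6)
[10] T0.cas  hit  (counter 7, T0.r 6)
[11] T0.load  rd  (counter 7, T0.r 7)
[12] T0.cas  hit  (counter 8, T0.r 7)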